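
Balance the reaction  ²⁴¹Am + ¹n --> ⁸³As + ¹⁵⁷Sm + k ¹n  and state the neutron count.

2

Conserve mass number: 242 = 83 + 157 + k, so k = 242 − 240 = 2.
Check atomic number: 95 = 33 + 62 + 0 = 95. ✓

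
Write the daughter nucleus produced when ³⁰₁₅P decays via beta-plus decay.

Beta-plus decay: mass number changes by +0, atomic number by -1.
A: 30 = 30; Z: 15 − 1 = 14.
Z = 14 is silicon, so the daughter is ³⁰₁₄Si.

Si-30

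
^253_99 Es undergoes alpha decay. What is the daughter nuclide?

Alpha decay: mass number changes by -4, atomic number by -2.
A: 253 − 4 = 249; Z: 99 − 2 = 97.
Z = 97 is berkelium, so the daughter is ^249_97 Bk.

Bk-249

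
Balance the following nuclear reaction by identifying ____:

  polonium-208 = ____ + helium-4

Pb-204

Conserve mass number: 208 = A + 4, so A = 204.
Conserve atomic number: 84 = Z + 2, so Z = 82.
Z = 82 is lead, so the species is lead-204.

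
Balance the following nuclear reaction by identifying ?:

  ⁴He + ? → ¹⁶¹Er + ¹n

Conserve mass number: 4 + A = 161 + 1, so A = 158.
Conserve atomic number: 2 + Z = 68 + 0, so Z = 66.
Z = 66 is dysprosium, so the species is ¹⁵⁸Dy.

Dy-158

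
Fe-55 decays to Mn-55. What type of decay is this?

beta-plus decay or electron capture

ΔA = 55 − 55 = 0; ΔZ = 25 − 26 = -1.
A is unchanged and Z drops by 1 — a proton has become a neutron (β⁺ emission or electron capture).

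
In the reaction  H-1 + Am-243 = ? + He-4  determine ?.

Conserve mass number: 1 + 243 = A + 4, so A = 240.
Conserve atomic number: 1 + 95 = Z + 2, so Z = 94.
Z = 94 is plutonium, so the species is Pu-240.

Pu-240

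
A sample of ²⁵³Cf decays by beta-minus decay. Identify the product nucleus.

Beta-minus decay: mass number changes by +0, atomic number by +1.
A: 253 = 253; Z: 98 + 1 = 99.
Z = 99 is einsteinium, so the daughter is ²⁵³Es.

Es-253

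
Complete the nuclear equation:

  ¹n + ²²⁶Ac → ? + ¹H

Conserve mass number: 1 + 226 = A + 1, so A = 226.
Conserve atomic number: 0 + 89 = Z + 1, so Z = 88.
Z = 88 is radium, so the species is ²²⁶Ra.

Ra-226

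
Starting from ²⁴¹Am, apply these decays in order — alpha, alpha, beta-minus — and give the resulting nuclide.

U-233

Start: (A, Z) = (241, 95).
After α: (237, 93).
After α: (233, 91).
After β⁻: (233, 92).
Z = 92 is uranium.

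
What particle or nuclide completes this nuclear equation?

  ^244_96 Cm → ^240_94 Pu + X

alpha particle

Conserve mass number: 244 = 240 + A, so A = 4.
Conserve atomic number: 96 = 94 + Z, so Z = 2.
A = 4 and Z = 2 is ^4_2 He — an alpha particle.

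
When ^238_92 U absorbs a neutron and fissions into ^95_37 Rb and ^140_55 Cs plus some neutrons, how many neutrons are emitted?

4

Conserve mass number: 239 = 95 + 140 + k, so k = 239 − 235 = 4.
Check atomic number: 92 = 37 + 55 + 0 = 92. ✓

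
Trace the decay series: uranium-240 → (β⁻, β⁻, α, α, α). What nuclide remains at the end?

Ra-228

Start: (A, Z) = (240, 92).
After β⁻: (240, 93).
After β⁻: (240, 94).
After α: (236, 92).
After α: (232, 90).
After α: (228, 88).
Z = 88 is radium.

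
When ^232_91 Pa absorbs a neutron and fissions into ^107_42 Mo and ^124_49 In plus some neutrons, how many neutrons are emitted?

2

Conserve mass number: 233 = 107 + 124 + k, so k = 233 − 231 = 2.
Check atomic number: 91 = 42 + 49 + 0 = 91. ✓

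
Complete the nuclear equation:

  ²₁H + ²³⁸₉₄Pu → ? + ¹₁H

Conserve mass number: 2 + 238 = A + 1, so A = 239.
Conserve atomic number: 1 + 94 = Z + 1, so Z = 94.
Z = 94 is plutonium, so the species is ²³⁹₉₄Pu.

Pu-239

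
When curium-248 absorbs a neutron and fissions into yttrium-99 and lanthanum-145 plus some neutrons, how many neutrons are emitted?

Conserve mass number: 249 = 99 + 145 + k, so k = 249 − 244 = 5.
Check atomic number: 96 = 39 + 57 + 0 = 96. ✓

5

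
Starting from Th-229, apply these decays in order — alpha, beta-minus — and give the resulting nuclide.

Start: (A, Z) = (229, 90).
After α: (225, 88).
After β⁻: (225, 89).
Z = 89 is actinium.

Ac-225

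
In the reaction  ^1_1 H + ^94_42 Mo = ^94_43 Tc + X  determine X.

Conserve mass number: 1 + 94 = 94 + A, so A = 1.
Conserve atomic number: 1 + 42 = 43 + Z, so Z = 0.
A = 1 and Z = 0 is ^1_0 n — a neutron.

neutron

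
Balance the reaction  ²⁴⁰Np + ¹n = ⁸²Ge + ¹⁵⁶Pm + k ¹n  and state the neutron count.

3

Conserve mass number: 241 = 82 + 156 + k, so k = 241 − 238 = 3.
Check atomic number: 93 = 32 + 61 + 0 = 93. ✓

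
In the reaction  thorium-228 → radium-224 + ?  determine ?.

Conserve mass number: 228 = 224 + A, so A = 4.
Conserve atomic number: 90 = 88 + Z, so Z = 2.
A = 4 and Z = 2 is helium-4 — an alpha particle.

alpha particle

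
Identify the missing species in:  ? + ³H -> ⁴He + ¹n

Conserve mass number: A + 3 = 4 + 1, so A = 2.
Conserve atomic number: Z + 1 = 2 + 0, so Z = 1.
A = 2 and Z = 1 is ²H — a deuteron.

deuteron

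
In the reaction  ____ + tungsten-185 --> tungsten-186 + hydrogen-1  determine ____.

Conserve mass number: A + 185 = 186 + 1, so A = 2.
Conserve atomic number: Z + 74 = 74 + 1, so Z = 1.
A = 2 and Z = 1 is hydrogen-2 — a deuteron.

deuteron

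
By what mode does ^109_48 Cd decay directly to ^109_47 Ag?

ΔA = 109 − 109 = 0; ΔZ = 47 − 48 = -1.
A is unchanged and Z drops by 1 — a proton has become a neutron (β⁺ emission or electron capture).

beta-plus decay or electron capture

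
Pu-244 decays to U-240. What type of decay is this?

ΔA = 240 − 244 = -4; ΔZ = 92 − 94 = -2.
A drops by 4 and Z drops by 2 — the signature of alpha emission.

alpha decay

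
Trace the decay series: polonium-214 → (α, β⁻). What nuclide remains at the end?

Bi-210

Start: (A, Z) = (214, 84).
After α: (210, 82).
After β⁻: (210, 83).
Z = 83 is bismuth.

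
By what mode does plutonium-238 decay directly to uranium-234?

alpha decay

ΔA = 234 − 238 = -4; ΔZ = 92 − 94 = -2.
A drops by 4 and Z drops by 2 — the signature of alpha emission.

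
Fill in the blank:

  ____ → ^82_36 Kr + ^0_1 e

Conserve mass number: A = 82 + 0, so A = 82.
Conserve atomic number: Z = 36 + 1, so Z = 37.
Z = 37 is rubidium, so the species is ^82_37 Rb.

Rb-82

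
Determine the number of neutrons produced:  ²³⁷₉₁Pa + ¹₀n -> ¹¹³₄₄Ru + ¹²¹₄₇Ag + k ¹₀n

Conserve mass number: 238 = 113 + 121 + k, so k = 238 − 234 = 4.
Check atomic number: 91 = 44 + 47 + 0 = 91. ✓

4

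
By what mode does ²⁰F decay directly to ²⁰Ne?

ΔA = 20 − 20 = 0; ΔZ = 10 − 9 = +1.
A is unchanged and Z rises by 1 — a neutron has become a proton (β⁻ decay).

beta-minus decay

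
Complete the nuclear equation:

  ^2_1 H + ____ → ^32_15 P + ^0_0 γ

Conserve mass number: 2 + A = 32 + 0, so A = 30.
Conserve atomic number: 1 + Z = 15 + 0, so Z = 14.
Z = 14 is silicon, so the species is ^30_14 Si.

Si-30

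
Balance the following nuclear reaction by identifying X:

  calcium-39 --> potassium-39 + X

Conserve mass number: 39 = 39 + A, so A = 0.
Conserve atomic number: 20 = 19 + Z, so Z = 1.
A = 0 and Z = 1 is e⁺ — a positron.

positron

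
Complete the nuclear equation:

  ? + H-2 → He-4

Conserve mass number: A + 2 = 4, so A = 2.
Conserve atomic number: Z + 1 = 2, so Z = 1.
A = 2 and Z = 1 is H-2 — a deuteron.

deuteron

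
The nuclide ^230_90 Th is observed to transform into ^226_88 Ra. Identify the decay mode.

ΔA = 226 − 230 = -4; ΔZ = 88 − 90 = -2.
A drops by 4 and Z drops by 2 — the signature of alpha emission.

alpha decay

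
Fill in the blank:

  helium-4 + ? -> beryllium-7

He-3

Conserve mass number: 4 + A = 7, so A = 3.
Conserve atomic number: 2 + Z = 4, so Z = 2.
Z = 2 is helium, so the species is helium-3.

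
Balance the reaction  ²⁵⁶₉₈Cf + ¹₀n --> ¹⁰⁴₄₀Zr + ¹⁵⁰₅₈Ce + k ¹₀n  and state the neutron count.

Conserve mass number: 257 = 104 + 150 + k, so k = 257 − 254 = 3.
Check atomic number: 98 = 40 + 58 + 0 = 98. ✓

3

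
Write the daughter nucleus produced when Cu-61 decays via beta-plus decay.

Beta-plus decay: mass number changes by +0, atomic number by -1.
A: 61 = 61; Z: 29 − 1 = 28.
Z = 28 is nickel, so the daughter is Ni-61.

Ni-61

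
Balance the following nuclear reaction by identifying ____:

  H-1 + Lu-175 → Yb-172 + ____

Conserve mass number: 1 + 175 = 172 + A, so A = 4.
Conserve atomic number: 1 + 71 = 70 + Z, so Z = 2.
A = 4 and Z = 2 is He-4 — an alpha particle.

alpha particle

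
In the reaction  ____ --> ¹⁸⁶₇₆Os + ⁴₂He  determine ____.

Conserve mass number: A = 186 + 4, so A = 190.
Conserve atomic number: Z = 76 + 2, so Z = 78.
Z = 78 is platinum, so the species is ¹⁹⁰₇₈Pt.

Pt-190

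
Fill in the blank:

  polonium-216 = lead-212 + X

alpha particle

Conserve mass number: 216 = 212 + A, so A = 4.
Conserve atomic number: 84 = 82 + Z, so Z = 2.
A = 4 and Z = 2 is helium-4 — an alpha particle.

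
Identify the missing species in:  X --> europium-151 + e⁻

Sm-151

Conserve mass number: A = 151 + 0, so A = 151.
Conserve atomic number: Z = 63 − 1, so Z = 62.
Z = 62 is samarium, so the species is samarium-151.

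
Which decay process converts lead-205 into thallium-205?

ΔA = 205 − 205 = 0; ΔZ = 81 − 82 = -1.
A is unchanged and Z drops by 1 — a proton has become a neutron (β⁺ emission or electron capture).

beta-plus decay or electron capture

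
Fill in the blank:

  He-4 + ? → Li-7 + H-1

Conserve mass number: 4 + A = 7 + 1, so A = 4.
Conserve atomic number: 2 + Z = 3 + 1, so Z = 2.
A = 4 and Z = 2 is He-4 — an alpha particle.

alpha particle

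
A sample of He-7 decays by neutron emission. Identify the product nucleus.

He-6

Neutron emission: mass number changes by -1, atomic number by +0.
A: 7 − 1 = 6; Z: 2 = 2.
Z = 2 is helium, so the daughter is He-6.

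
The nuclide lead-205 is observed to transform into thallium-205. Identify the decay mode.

beta-plus decay or electron capture

ΔA = 205 − 205 = 0; ΔZ = 81 − 82 = -1.
A is unchanged and Z drops by 1 — a proton has become a neutron (β⁺ emission or electron capture).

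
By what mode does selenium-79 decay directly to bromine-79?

beta-minus decay

ΔA = 79 − 79 = 0; ΔZ = 35 − 34 = +1.
A is unchanged and Z rises by 1 — a neutron has become a proton (β⁻ decay).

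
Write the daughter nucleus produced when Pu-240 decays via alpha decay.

Alpha decay: mass number changes by -4, atomic number by -2.
A: 240 − 4 = 236; Z: 94 − 2 = 92.
Z = 92 is uranium, so the daughter is U-236.

U-236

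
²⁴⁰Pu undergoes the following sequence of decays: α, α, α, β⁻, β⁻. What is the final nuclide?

Th-228

Start: (A, Z) = (240, 94).
After α: (236, 92).
After α: (232, 90).
After α: (228, 88).
After β⁻: (228, 89).
After β⁻: (228, 90).
Z = 90 is thorium.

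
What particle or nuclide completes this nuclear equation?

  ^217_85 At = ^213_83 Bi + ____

Conserve mass number: 217 = 213 + A, so A = 4.
Conserve atomic number: 85 = 83 + Z, so Z = 2.
A = 4 and Z = 2 is ^4_2 He — an alpha particle.

alpha particle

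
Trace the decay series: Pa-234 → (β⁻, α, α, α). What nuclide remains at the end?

Rn-222

Start: (A, Z) = (234, 91).
After β⁻: (234, 92).
After α: (230, 90).
After α: (226, 88).
After α: (222, 86).
Z = 86 is radon.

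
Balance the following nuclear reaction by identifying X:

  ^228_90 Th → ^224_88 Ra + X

Conserve mass number: 228 = 224 + A, so A = 4.
Conserve atomic number: 90 = 88 + Z, so Z = 2.
A = 4 and Z = 2 is ^4_2 He — an alpha particle.

alpha particle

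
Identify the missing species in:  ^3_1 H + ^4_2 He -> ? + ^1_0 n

Conserve mass number: 3 + 4 = A + 1, so A = 6.
Conserve atomic number: 1 + 2 = Z + 0, so Z = 3.
Z = 3 is lithium, so the species is ^6_3 Li.

Li-6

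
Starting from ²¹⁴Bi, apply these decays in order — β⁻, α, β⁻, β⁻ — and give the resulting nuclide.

Po-210

Start: (A, Z) = (214, 83).
After β⁻: (214, 84).
After α: (210, 82).
After β⁻: (210, 83).
After β⁻: (210, 84).
Z = 84 is polonium.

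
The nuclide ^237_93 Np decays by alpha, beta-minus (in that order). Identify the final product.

Start: (A, Z) = (237, 93).
After α: (233, 91).
After β⁻: (233, 92).
Z = 92 is uranium.

U-233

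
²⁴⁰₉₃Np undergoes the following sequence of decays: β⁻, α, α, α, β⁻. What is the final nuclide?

Start: (A, Z) = (240, 93).
After β⁻: (240, 94).
After α: (236, 92).
After α: (232, 90).
After α: (228, 88).
After β⁻: (228, 89).
Z = 89 is actinium.

Ac-228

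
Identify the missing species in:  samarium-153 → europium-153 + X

beta-minus particle

Conserve mass number: 153 = 153 + A, so A = 0.
Conserve atomic number: 62 = 63 + Z, so Z = -1.
A = 0 and Z = -1 is e⁻ — a beta-minus particle.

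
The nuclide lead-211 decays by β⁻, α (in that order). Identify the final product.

Start: (A, Z) = (211, 82).
After β⁻: (211, 83).
After α: (207, 81).
Z = 81 is thallium.

Tl-207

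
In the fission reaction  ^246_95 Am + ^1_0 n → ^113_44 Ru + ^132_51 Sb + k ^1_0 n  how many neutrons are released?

2

Conserve mass number: 247 = 113 + 132 + k, so k = 247 − 245 = 2.
Check atomic number: 95 = 44 + 51 + 0 = 95. ✓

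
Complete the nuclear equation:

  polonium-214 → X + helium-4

Conserve mass number: 214 = A + 4, so A = 210.
Conserve atomic number: 84 = Z + 2, so Z = 82.
Z = 82 is lead, so the species is lead-210.

Pb-210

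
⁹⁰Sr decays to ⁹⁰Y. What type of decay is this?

beta-minus decay

ΔA = 90 − 90 = 0; ΔZ = 39 − 38 = +1.
A is unchanged and Z rises by 1 — a neutron has become a proton (β⁻ decay).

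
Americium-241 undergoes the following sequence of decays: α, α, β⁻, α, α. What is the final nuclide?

Ra-225

Start: (A, Z) = (241, 95).
After α: (237, 93).
After α: (233, 91).
After β⁻: (233, 92).
After α: (229, 90).
After α: (225, 88).
Z = 88 is radium.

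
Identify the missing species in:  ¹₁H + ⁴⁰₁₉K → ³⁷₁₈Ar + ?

alpha particle

Conserve mass number: 1 + 40 = 37 + A, so A = 4.
Conserve atomic number: 1 + 19 = 18 + Z, so Z = 2.
A = 4 and Z = 2 is ⁴₂He — an alpha particle.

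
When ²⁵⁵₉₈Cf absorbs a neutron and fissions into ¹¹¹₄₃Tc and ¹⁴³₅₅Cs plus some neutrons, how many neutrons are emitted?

2

Conserve mass number: 256 = 111 + 143 + k, so k = 256 − 254 = 2.
Check atomic number: 98 = 43 + 55 + 0 = 98. ✓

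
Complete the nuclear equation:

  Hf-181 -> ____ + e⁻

Ta-181

Conserve mass number: 181 = A + 0, so A = 181.
Conserve atomic number: 72 = Z − 1, so Z = 73.
Z = 73 is tantalum, so the species is Ta-181.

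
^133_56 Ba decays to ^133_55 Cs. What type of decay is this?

ΔA = 133 − 133 = 0; ΔZ = 55 − 56 = -1.
A is unchanged and Z drops by 1 — a proton has become a neutron (β⁺ emission or electron capture).

beta-plus decay or electron capture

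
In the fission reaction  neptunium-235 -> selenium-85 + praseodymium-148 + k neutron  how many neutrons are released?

Conserve mass number: 235 = 85 + 148 + k, so k = 235 − 233 = 2.
Check atomic number: 93 = 34 + 59 + 0 = 93. ✓

2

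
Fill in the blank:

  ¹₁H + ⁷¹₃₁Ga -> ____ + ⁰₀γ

Conserve mass number: 1 + 71 = A + 0, so A = 72.
Conserve atomic number: 1 + 31 = Z + 0, so Z = 32.
Z = 32 is germanium, so the species is ⁷²₃₂Ge.

Ge-72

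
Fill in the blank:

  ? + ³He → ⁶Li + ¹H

Conserve mass number: A + 3 = 6 + 1, so A = 4.
Conserve atomic number: Z + 2 = 3 + 1, so Z = 2.
A = 4 and Z = 2 is ⁴He — an alpha particle.

alpha particle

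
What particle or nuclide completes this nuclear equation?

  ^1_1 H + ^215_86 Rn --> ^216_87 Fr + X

gamma ray

Conserve mass number: 1 + 215 = 216 + A, so A = 0.
Conserve atomic number: 1 + 86 = 87 + Z, so Z = 0.
A = 0 and Z = 0 is ^0_0 γ — a gamma ray.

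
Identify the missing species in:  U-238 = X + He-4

Conserve mass number: 238 = A + 4, so A = 234.
Conserve atomic number: 92 = Z + 2, so Z = 90.
Z = 90 is thorium, so the species is Th-234.

Th-234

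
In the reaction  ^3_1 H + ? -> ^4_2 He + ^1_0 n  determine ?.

Conserve mass number: 3 + A = 4 + 1, so A = 2.
Conserve atomic number: 1 + Z = 2 + 0, so Z = 1.
A = 2 and Z = 1 is ^2_1 H — a deuteron.

deuteron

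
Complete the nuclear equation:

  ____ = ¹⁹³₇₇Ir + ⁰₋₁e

Os-193

Conserve mass number: A = 193 + 0, so A = 193.
Conserve atomic number: Z = 77 − 1, so Z = 76.
Z = 76 is osmium, so the species is ¹⁹³₇₆Os.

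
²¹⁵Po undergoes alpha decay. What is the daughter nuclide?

Alpha decay: mass number changes by -4, atomic number by -2.
A: 215 − 4 = 211; Z: 84 − 2 = 82.
Z = 82 is lead, so the daughter is ²¹¹Pb.

Pb-211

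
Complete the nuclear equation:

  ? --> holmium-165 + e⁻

Conserve mass number: A = 165 + 0, so A = 165.
Conserve atomic number: Z = 67 − 1, so Z = 66.
Z = 66 is dysprosium, so the species is dysprosium-165.

Dy-165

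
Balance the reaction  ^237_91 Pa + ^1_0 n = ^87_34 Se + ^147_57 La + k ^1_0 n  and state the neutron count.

Conserve mass number: 238 = 87 + 147 + k, so k = 238 − 234 = 4.
Check atomic number: 91 = 34 + 57 + 0 = 91. ✓

4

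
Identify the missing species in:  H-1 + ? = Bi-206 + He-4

Conserve mass number: 1 + A = 206 + 4, so A = 209.
Conserve atomic number: 1 + Z = 83 + 2, so Z = 84.
Z = 84 is polonium, so the species is Po-209.

Po-209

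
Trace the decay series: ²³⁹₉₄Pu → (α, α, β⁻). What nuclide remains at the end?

Pa-231

Start: (A, Z) = (239, 94).
After α: (235, 92).
After α: (231, 90).
After β⁻: (231, 91).
Z = 91 is protactinium.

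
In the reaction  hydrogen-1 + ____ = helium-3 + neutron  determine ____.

Conserve mass number: 1 + A = 3 + 1, so A = 3.
Conserve atomic number: 1 + Z = 2 + 0, so Z = 1.
A = 3 and Z = 1 is hydrogen-3 — a triton.

triton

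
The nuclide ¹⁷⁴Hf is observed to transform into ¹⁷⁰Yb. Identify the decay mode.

ΔA = 170 − 174 = -4; ΔZ = 70 − 72 = -2.
A drops by 4 and Z drops by 2 — the signature of alpha emission.

alpha decay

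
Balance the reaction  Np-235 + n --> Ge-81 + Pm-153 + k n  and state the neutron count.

2

Conserve mass number: 236 = 81 + 153 + k, so k = 236 − 234 = 2.
Check atomic number: 93 = 32 + 61 + 0 = 93. ✓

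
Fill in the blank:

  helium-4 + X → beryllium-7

He-3

Conserve mass number: 4 + A = 7, so A = 3.
Conserve atomic number: 2 + Z = 4, so Z = 2.
Z = 2 is helium, so the species is helium-3.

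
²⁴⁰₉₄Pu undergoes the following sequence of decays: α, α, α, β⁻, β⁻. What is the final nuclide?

Th-228

Start: (A, Z) = (240, 94).
After α: (236, 92).
After α: (232, 90).
After α: (228, 88).
After β⁻: (228, 89).
After β⁻: (228, 90).
Z = 90 is thorium.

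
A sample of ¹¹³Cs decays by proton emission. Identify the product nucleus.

Xe-112

Proton emission: mass number changes by -1, atomic number by -1.
A: 113 − 1 = 112; Z: 55 − 1 = 54.
Z = 54 is xenon, so the daughter is ¹¹²Xe.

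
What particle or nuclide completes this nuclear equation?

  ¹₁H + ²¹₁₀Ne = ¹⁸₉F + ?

alpha particle

Conserve mass number: 1 + 21 = 18 + A, so A = 4.
Conserve atomic number: 1 + 10 = 9 + Z, so Z = 2.
A = 4 and Z = 2 is ⁴₂He — an alpha particle.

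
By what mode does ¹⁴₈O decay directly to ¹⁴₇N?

beta-plus decay or electron capture

ΔA = 14 − 14 = 0; ΔZ = 7 − 8 = -1.
A is unchanged and Z drops by 1 — a proton has become a neutron (β⁺ emission or electron capture).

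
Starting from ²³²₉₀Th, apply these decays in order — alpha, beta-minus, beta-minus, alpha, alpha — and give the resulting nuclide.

Rn-220

Start: (A, Z) = (232, 90).
After α: (228, 88).
After β⁻: (228, 89).
After β⁻: (228, 90).
After α: (224, 88).
After α: (220, 86).
Z = 86 is radon.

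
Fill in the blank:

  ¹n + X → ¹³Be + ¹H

Conserve mass number: 1 + A = 13 + 1, so A = 13.
Conserve atomic number: 0 + Z = 4 + 1, so Z = 5.
Z = 5 is boron, so the species is ¹³B.

B-13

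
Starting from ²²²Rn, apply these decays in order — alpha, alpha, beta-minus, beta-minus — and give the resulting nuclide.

Start: (A, Z) = (222, 86).
After α: (218, 84).
After α: (214, 82).
After β⁻: (214, 83).
After β⁻: (214, 84).
Z = 84 is polonium.

Po-214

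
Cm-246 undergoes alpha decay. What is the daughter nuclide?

Pu-242

Alpha decay: mass number changes by -4, atomic number by -2.
A: 246 − 4 = 242; Z: 96 − 2 = 94.
Z = 94 is plutonium, so the daughter is Pu-242.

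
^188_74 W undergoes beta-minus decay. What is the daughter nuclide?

Beta-minus decay: mass number changes by +0, atomic number by +1.
A: 188 = 188; Z: 74 + 1 = 75.
Z = 75 is rhenium, so the daughter is ^188_75 Re.

Re-188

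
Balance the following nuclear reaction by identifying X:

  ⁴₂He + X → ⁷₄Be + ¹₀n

Conserve mass number: 4 + A = 7 + 1, so A = 4.
Conserve atomic number: 2 + Z = 4 + 0, so Z = 2.
A = 4 and Z = 2 is ⁴₂He — an alpha particle.

alpha particle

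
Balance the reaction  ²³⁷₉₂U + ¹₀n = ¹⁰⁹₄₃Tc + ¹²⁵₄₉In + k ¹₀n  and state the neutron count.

4

Conserve mass number: 238 = 109 + 125 + k, so k = 238 − 234 = 4.
Check atomic number: 92 = 43 + 49 + 0 = 92. ✓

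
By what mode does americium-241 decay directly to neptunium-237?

ΔA = 237 − 241 = -4; ΔZ = 93 − 95 = -2.
A drops by 4 and Z drops by 2 — the signature of alpha emission.

alpha decay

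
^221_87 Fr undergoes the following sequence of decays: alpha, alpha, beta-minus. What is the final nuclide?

Start: (A, Z) = (221, 87).
After α: (217, 85).
After α: (213, 83).
After β⁻: (213, 84).
Z = 84 is polonium.

Po-213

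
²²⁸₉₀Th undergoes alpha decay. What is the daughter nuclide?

Alpha decay: mass number changes by -4, atomic number by -2.
A: 228 − 4 = 224; Z: 90 − 2 = 88.
Z = 88 is radium, so the daughter is ²²⁴₈₈Ra.

Ra-224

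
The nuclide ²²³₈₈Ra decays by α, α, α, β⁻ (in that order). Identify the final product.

Start: (A, Z) = (223, 88).
After α: (219, 86).
After α: (215, 84).
After α: (211, 82).
After β⁻: (211, 83).
Z = 83 is bismuth.

Bi-211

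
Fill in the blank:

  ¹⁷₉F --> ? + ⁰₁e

O-17

Conserve mass number: 17 = A + 0, so A = 17.
Conserve atomic number: 9 = Z + 1, so Z = 8.
Z = 8 is oxygen, so the species is ¹⁷₈O.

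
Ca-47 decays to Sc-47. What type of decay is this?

beta-minus decay

ΔA = 47 − 47 = 0; ΔZ = 21 − 20 = +1.
A is unchanged and Z rises by 1 — a neutron has become a proton (β⁻ decay).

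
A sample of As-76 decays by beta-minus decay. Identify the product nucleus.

Se-76

Beta-minus decay: mass number changes by +0, atomic number by +1.
A: 76 = 76; Z: 33 + 1 = 34.
Z = 34 is selenium, so the daughter is Se-76.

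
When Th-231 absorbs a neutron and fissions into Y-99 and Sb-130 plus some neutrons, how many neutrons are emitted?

3

Conserve mass number: 232 = 99 + 130 + k, so k = 232 − 229 = 3.
Check atomic number: 90 = 39 + 51 + 0 = 90. ✓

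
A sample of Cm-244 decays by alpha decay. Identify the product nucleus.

Alpha decay: mass number changes by -4, atomic number by -2.
A: 244 − 4 = 240; Z: 96 − 2 = 94.
Z = 94 is plutonium, so the daughter is Pu-240.

Pu-240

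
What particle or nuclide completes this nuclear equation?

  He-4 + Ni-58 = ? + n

Conserve mass number: 4 + 58 = A + 1, so A = 61.
Conserve atomic number: 2 + 28 = Z + 0, so Z = 30.
Z = 30 is zinc, so the species is Zn-61.

Zn-61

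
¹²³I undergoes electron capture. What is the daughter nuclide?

Te-123

Electron capture: mass number changes by +0, atomic number by -1.
A: 123 = 123; Z: 53 − 1 = 52.
Z = 52 is tellurium, so the daughter is ¹²³Te.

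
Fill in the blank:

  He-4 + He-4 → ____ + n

Be-7

Conserve mass number: 4 + 4 = A + 1, so A = 7.
Conserve atomic number: 2 + 2 = Z + 0, so Z = 4.
Z = 4 is beryllium, so the species is Be-7.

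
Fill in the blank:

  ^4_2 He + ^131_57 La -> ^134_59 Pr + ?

neutron

Conserve mass number: 4 + 131 = 134 + A, so A = 1.
Conserve atomic number: 2 + 57 = 59 + Z, so Z = 0.
A = 1 and Z = 0 is ^1_0 n — a neutron.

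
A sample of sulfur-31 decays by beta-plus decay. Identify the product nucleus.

P-31

Beta-plus decay: mass number changes by +0, atomic number by -1.
A: 31 = 31; Z: 16 − 1 = 15.
Z = 15 is phosphorus, so the daughter is phosphorus-31.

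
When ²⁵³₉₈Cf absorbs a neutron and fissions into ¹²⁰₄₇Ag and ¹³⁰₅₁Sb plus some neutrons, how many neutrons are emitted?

Conserve mass number: 254 = 120 + 130 + k, so k = 254 − 250 = 4.
Check atomic number: 98 = 47 + 51 + 0 = 98. ✓

4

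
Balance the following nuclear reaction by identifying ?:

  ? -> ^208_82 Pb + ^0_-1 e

Conserve mass number: A = 208 + 0, so A = 208.
Conserve atomic number: Z = 82 − 1, so Z = 81.
Z = 81 is thallium, so the species is ^208_81 Tl.

Tl-208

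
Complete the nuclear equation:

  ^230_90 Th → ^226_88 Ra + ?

alpha particle

Conserve mass number: 230 = 226 + A, so A = 4.
Conserve atomic number: 90 = 88 + Z, so Z = 2.
A = 4 and Z = 2 is ^4_2 He — an alpha particle.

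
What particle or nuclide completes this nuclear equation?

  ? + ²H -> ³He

Conserve mass number: A + 2 = 3, so A = 1.
Conserve atomic number: Z + 1 = 2, so Z = 1.
A = 1 and Z = 1 is ¹H — a proton.

proton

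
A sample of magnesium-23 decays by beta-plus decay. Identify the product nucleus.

Na-23

Beta-plus decay: mass number changes by +0, atomic number by -1.
A: 23 = 23; Z: 12 − 1 = 11.
Z = 11 is sodium, so the daughter is sodium-23.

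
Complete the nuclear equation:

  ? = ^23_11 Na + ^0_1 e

Conserve mass number: A = 23 + 0, so A = 23.
Conserve atomic number: Z = 11 + 1, so Z = 12.
Z = 12 is magnesium, so the species is ^23_12 Mg.

Mg-23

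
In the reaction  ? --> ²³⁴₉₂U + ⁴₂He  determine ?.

Pu-238

Conserve mass number: A = 234 + 4, so A = 238.
Conserve atomic number: Z = 92 + 2, so Z = 94.
Z = 94 is plutonium, so the species is ²³⁸₉₄Pu.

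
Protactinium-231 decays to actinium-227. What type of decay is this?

ΔA = 227 − 231 = -4; ΔZ = 89 − 91 = -2.
A drops by 4 and Z drops by 2 — the signature of alpha emission.

alpha decay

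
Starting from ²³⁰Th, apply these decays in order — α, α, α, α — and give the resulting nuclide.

Pb-214

Start: (A, Z) = (230, 90).
After α: (226, 88).
After α: (222, 86).
After α: (218, 84).
After α: (214, 82).
Z = 82 is lead.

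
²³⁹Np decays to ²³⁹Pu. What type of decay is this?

beta-minus decay

ΔA = 239 − 239 = 0; ΔZ = 94 − 93 = +1.
A is unchanged and Z rises by 1 — a neutron has become a proton (β⁻ decay).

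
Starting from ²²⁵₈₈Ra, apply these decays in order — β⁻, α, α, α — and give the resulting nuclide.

Start: (A, Z) = (225, 88).
After β⁻: (225, 89).
After α: (221, 87).
After α: (217, 85).
After α: (213, 83).
Z = 83 is bismuth.

Bi-213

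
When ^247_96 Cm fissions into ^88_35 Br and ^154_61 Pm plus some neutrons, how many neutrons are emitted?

5

Conserve mass number: 247 = 88 + 154 + k, so k = 247 − 242 = 5.
Check atomic number: 96 = 35 + 61 + 0 = 96. ✓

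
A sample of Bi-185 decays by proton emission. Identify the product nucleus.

Pb-184

Proton emission: mass number changes by -1, atomic number by -1.
A: 185 − 1 = 184; Z: 83 − 1 = 82.
Z = 82 is lead, so the daughter is Pb-184.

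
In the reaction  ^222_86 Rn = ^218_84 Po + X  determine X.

Conserve mass number: 222 = 218 + A, so A = 4.
Conserve atomic number: 86 = 84 + Z, so Z = 2.
A = 4 and Z = 2 is ^4_2 He — an alpha particle.

alpha particle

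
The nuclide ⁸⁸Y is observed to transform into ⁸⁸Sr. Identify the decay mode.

beta-plus decay or electron capture

ΔA = 88 − 88 = 0; ΔZ = 38 − 39 = -1.
A is unchanged and Z drops by 1 — a proton has become a neutron (β⁺ emission or electron capture).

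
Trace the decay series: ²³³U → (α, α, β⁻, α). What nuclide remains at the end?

Fr-221

Start: (A, Z) = (233, 92).
After α: (229, 90).
After α: (225, 88).
After β⁻: (225, 89).
After α: (221, 87).
Z = 87 is francium.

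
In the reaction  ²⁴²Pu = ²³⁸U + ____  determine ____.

Conserve mass number: 242 = 238 + A, so A = 4.
Conserve atomic number: 94 = 92 + Z, so Z = 2.
A = 4 and Z = 2 is ⁴He — an alpha particle.

alpha particle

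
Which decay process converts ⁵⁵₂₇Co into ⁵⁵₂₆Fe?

ΔA = 55 − 55 = 0; ΔZ = 26 − 27 = -1.
A is unchanged and Z drops by 1 — a proton has become a neutron (β⁺ emission or electron capture).

beta-plus decay or electron capture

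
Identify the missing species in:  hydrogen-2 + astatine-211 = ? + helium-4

Po-209

Conserve mass number: 2 + 211 = A + 4, so A = 209.
Conserve atomic number: 1 + 85 = Z + 2, so Z = 84.
Z = 84 is polonium, so the species is polonium-209.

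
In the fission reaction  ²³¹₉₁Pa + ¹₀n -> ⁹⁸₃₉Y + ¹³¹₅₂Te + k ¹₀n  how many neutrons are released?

3

Conserve mass number: 232 = 98 + 131 + k, so k = 232 − 229 = 3.
Check atomic number: 91 = 39 + 52 + 0 = 91. ✓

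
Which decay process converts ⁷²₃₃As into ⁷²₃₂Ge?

beta-plus decay or electron capture

ΔA = 72 − 72 = 0; ΔZ = 32 − 33 = -1.
A is unchanged and Z drops by 1 — a proton has become a neutron (β⁺ emission or electron capture).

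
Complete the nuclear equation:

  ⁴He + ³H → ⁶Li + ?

neutron

Conserve mass number: 4 + 3 = 6 + A, so A = 1.
Conserve atomic number: 2 + 1 = 3 + Z, so Z = 0.
A = 1 and Z = 0 is ¹n — a neutron.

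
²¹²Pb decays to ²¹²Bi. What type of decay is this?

beta-minus decay

ΔA = 212 − 212 = 0; ΔZ = 83 − 82 = +1.
A is unchanged and Z rises by 1 — a neutron has become a proton (β⁻ decay).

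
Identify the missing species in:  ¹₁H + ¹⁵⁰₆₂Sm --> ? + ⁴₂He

Pm-147

Conserve mass number: 1 + 150 = A + 4, so A = 147.
Conserve atomic number: 1 + 62 = Z + 2, so Z = 61.
Z = 61 is promethium, so the species is ¹⁴⁷₆₁Pm.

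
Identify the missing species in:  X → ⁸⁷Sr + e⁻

Conserve mass number: A = 87 + 0, so A = 87.
Conserve atomic number: Z = 38 − 1, so Z = 37.
Z = 37 is rubidium, so the species is ⁸⁷Rb.

Rb-87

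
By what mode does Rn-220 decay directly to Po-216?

ΔA = 216 − 220 = -4; ΔZ = 84 − 86 = -2.
A drops by 4 and Z drops by 2 — the signature of alpha emission.

alpha decay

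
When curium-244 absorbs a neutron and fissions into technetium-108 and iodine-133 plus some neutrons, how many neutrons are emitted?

4

Conserve mass number: 245 = 108 + 133 + k, so k = 245 − 241 = 4.
Check atomic number: 96 = 43 + 53 + 0 = 96. ✓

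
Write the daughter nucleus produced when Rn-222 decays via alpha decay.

Alpha decay: mass number changes by -4, atomic number by -2.
A: 222 − 4 = 218; Z: 86 − 2 = 84.
Z = 84 is polonium, so the daughter is Po-218.

Po-218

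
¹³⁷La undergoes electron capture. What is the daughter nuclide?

Ba-137

Electron capture: mass number changes by +0, atomic number by -1.
A: 137 = 137; Z: 57 − 1 = 56.
Z = 56 is barium, so the daughter is ¹³⁷Ba.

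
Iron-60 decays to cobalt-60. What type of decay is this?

ΔA = 60 − 60 = 0; ΔZ = 27 − 26 = +1.
A is unchanged and Z rises by 1 — a neutron has become a proton (β⁻ decay).

beta-minus decay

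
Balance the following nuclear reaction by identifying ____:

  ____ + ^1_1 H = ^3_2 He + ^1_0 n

triton

Conserve mass number: A + 1 = 3 + 1, so A = 3.
Conserve atomic number: Z + 1 = 2 + 0, so Z = 1.
A = 3 and Z = 1 is ^3_1 H — a triton.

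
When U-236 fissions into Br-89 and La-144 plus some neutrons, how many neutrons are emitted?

3

Conserve mass number: 236 = 89 + 144 + k, so k = 236 − 233 = 3.
Check atomic number: 92 = 35 + 57 + 0 = 92. ✓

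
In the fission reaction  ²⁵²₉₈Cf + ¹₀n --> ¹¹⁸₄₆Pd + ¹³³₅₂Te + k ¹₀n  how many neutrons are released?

Conserve mass number: 253 = 118 + 133 + k, so k = 253 − 251 = 2.
Check atomic number: 98 = 46 + 52 + 0 = 98. ✓

2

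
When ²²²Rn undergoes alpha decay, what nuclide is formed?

Alpha decay: mass number changes by -4, atomic number by -2.
A: 222 − 4 = 218; Z: 86 − 2 = 84.
Z = 84 is polonium, so the daughter is ²¹⁸Po.

Po-218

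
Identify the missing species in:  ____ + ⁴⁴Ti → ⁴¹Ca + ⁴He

Conserve mass number: A + 44 = 41 + 4, so A = 1.
Conserve atomic number: Z + 22 = 20 + 2, so Z = 0.
A = 1 and Z = 0 is ¹n — a neutron.

neutron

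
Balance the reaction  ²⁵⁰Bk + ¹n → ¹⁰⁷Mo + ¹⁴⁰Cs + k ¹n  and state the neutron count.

4

Conserve mass number: 251 = 107 + 140 + k, so k = 251 − 247 = 4.
Check atomic number: 97 = 42 + 55 + 0 = 97. ✓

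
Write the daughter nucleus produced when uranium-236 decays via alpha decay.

Th-232

Alpha decay: mass number changes by -4, atomic number by -2.
A: 236 − 4 = 232; Z: 92 − 2 = 90.
Z = 90 is thorium, so the daughter is thorium-232.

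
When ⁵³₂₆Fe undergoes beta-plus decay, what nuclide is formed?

Beta-plus decay: mass number changes by +0, atomic number by -1.
A: 53 = 53; Z: 26 − 1 = 25.
Z = 25 is manganese, so the daughter is ⁵³₂₅Mn.

Mn-53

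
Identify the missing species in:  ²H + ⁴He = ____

Conserve mass number: 2 + 4 = A, so A = 6.
Conserve atomic number: 1 + 2 = Z, so Z = 3.
Z = 3 is lithium, so the species is ⁶Li.

Li-6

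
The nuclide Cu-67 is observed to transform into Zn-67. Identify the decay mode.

beta-minus decay

ΔA = 67 − 67 = 0; ΔZ = 30 − 29 = +1.
A is unchanged and Z rises by 1 — a neutron has become a proton (β⁻ decay).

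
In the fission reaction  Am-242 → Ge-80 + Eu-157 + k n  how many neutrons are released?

Conserve mass number: 242 = 80 + 157 + k, so k = 242 − 237 = 5.
Check atomic number: 95 = 32 + 63 + 0 = 95. ✓

5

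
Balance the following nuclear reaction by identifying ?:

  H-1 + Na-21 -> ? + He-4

Ne-18

Conserve mass number: 1 + 21 = A + 4, so A = 18.
Conserve atomic number: 1 + 11 = Z + 2, so Z = 10.
Z = 10 is neon, so the species is Ne-18.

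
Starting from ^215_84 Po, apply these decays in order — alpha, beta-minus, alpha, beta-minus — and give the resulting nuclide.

Pb-207

Start: (A, Z) = (215, 84).
After α: (211, 82).
After β⁻: (211, 83).
After α: (207, 81).
After β⁻: (207, 82).
Z = 82 is lead.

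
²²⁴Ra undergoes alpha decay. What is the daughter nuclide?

Alpha decay: mass number changes by -4, atomic number by -2.
A: 224 − 4 = 220; Z: 88 − 2 = 86.
Z = 86 is radon, so the daughter is ²²⁰Rn.

Rn-220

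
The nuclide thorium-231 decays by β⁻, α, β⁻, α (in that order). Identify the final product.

Ra-223

Start: (A, Z) = (231, 90).
After β⁻: (231, 91).
After α: (227, 89).
After β⁻: (227, 90).
After α: (223, 88).
Z = 88 is radium.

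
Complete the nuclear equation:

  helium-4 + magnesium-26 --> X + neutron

Si-29

Conserve mass number: 4 + 26 = A + 1, so A = 29.
Conserve atomic number: 2 + 12 = Z + 0, so Z = 14.
Z = 14 is silicon, so the species is silicon-29.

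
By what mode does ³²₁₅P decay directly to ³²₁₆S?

beta-minus decay

ΔA = 32 − 32 = 0; ΔZ = 16 − 15 = +1.
A is unchanged and Z rises by 1 — a neutron has become a proton (β⁻ decay).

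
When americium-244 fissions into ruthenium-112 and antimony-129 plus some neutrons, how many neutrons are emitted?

3

Conserve mass number: 244 = 112 + 129 + k, so k = 244 − 241 = 3.
Check atomic number: 95 = 44 + 51 + 0 = 95. ✓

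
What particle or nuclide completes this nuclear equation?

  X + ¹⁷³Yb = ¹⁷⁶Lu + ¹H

Conserve mass number: A + 173 = 176 + 1, so A = 4.
Conserve atomic number: Z + 70 = 71 + 1, so Z = 2.
A = 4 and Z = 2 is ⁴He — an alpha particle.

alpha particle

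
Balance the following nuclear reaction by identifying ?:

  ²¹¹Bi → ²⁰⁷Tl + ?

Conserve mass number: 211 = 207 + A, so A = 4.
Conserve atomic number: 83 = 81 + Z, so Z = 2.
A = 4 and Z = 2 is ⁴He — an alpha particle.

alpha particle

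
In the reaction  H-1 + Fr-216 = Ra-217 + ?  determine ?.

Conserve mass number: 1 + 216 = 217 + A, so A = 0.
Conserve atomic number: 1 + 87 = 88 + Z, so Z = 0.
A = 0 and Z = 0 is γ — a gamma ray.

gamma ray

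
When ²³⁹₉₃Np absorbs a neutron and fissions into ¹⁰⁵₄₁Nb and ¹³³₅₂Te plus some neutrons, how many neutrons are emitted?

2

Conserve mass number: 240 = 105 + 133 + k, so k = 240 − 238 = 2.
Check atomic number: 93 = 41 + 52 + 0 = 93. ✓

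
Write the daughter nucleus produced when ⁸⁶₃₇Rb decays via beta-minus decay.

Sr-86

Beta-minus decay: mass number changes by +0, atomic number by +1.
A: 86 = 86; Z: 37 + 1 = 38.
Z = 38 is strontium, so the daughter is ⁸⁶₃₈Sr.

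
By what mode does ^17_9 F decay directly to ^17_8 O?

beta-plus decay or electron capture

ΔA = 17 − 17 = 0; ΔZ = 8 − 9 = -1.
A is unchanged and Z drops by 1 — a proton has become a neutron (β⁺ emission or electron capture).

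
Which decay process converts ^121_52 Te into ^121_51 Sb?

beta-plus decay or electron capture

ΔA = 121 − 121 = 0; ΔZ = 51 − 52 = -1.
A is unchanged and Z drops by 1 — a proton has become a neutron (β⁺ emission or electron capture).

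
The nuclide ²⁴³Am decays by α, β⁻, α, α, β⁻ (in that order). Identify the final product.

Start: (A, Z) = (243, 95).
After α: (239, 93).
After β⁻: (239, 94).
After α: (235, 92).
After α: (231, 90).
After β⁻: (231, 91).
Z = 91 is protactinium.

Pa-231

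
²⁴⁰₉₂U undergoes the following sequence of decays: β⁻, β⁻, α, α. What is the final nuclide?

Th-232

Start: (A, Z) = (240, 92).
After β⁻: (240, 93).
After β⁻: (240, 94).
After α: (236, 92).
After α: (232, 90).
Z = 90 is thorium.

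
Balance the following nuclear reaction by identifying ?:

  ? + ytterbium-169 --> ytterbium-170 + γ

neutron

Conserve mass number: A + 169 = 170 + 0, so A = 1.
Conserve atomic number: Z + 70 = 70 + 0, so Z = 0.
A = 1 and Z = 0 is neutron — a neutron.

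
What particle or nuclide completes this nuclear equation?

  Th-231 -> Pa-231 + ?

Conserve mass number: 231 = 231 + A, so A = 0.
Conserve atomic number: 90 = 91 + Z, so Z = -1.
A = 0 and Z = -1 is e⁻ — a beta-minus particle.

beta-minus particle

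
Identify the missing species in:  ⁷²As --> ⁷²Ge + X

Conserve mass number: 72 = 72 + A, so A = 0.
Conserve atomic number: 33 = 32 + Z, so Z = 1.
A = 0 and Z = 1 is e⁺ — a positron.

positron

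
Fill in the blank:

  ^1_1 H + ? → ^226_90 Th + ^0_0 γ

Conserve mass number: 1 + A = 226 + 0, so A = 225.
Conserve atomic number: 1 + Z = 90 + 0, so Z = 89.
Z = 89 is actinium, so the species is ^225_89 Ac.

Ac-225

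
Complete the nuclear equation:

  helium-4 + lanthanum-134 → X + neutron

Pr-137

Conserve mass number: 4 + 134 = A + 1, so A = 137.
Conserve atomic number: 2 + 57 = Z + 0, so Z = 59.
Z = 59 is praseodymium, so the species is praseodymium-137.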